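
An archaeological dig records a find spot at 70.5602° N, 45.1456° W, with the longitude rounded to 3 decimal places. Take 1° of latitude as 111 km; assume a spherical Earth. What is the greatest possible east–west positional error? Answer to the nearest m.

Rounding to 3 decimal places leaves the longitude within ±0.0005° of the true value.
At latitude 70.5602° a degree of longitude spans 111000 m × cos 70.5602° = 111000 × 0.3328 ≈ 36942.6 m.
Maximum E–W displacement: 0.0005 × 36942.6 = 18.4713 m.

18 m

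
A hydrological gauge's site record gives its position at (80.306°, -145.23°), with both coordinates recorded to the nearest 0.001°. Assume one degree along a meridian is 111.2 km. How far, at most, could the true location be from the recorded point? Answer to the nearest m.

Rounding to 3 decimal places leaves each coordinate within ±0.0005° of the true value.
N–S: 0.0005° × 111200 m/° = 55.6 m.
Longitude error → 0.0005 × 111200 × cos 80.306° = 0.0005 × 111200 × 0.1684 ≈ 9.36227 m.
The two errors are perpendicular, so the maximum displacement is √(55.6² + 9.36227²) ≈ 56.3827 m.

56 m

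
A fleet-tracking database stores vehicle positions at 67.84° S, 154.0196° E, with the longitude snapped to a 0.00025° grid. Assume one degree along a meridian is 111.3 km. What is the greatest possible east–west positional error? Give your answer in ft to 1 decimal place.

17.2 ft

With a 0.00025° grid the true value lies within half a step, ±0.00025°/2 = ±0.000125°, of the stored one.
One degree of longitude at 67.84° is 111300 × cos 67.84° ≈ 111300 × 0.3772 = 41981.7 m.
East–west error: 0.000125° × 41981.7 m/° ≈ 5.24772 m.
Converting: 5.24772 m × 3.2808 ft/m ≈ 17.217 ft.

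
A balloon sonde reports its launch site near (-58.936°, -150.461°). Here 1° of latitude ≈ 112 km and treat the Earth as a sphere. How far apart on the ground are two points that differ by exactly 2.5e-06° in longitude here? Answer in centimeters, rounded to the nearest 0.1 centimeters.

14.4 centimeters

2.5e-06° of longitude at 58.936° is 2.5e-06 × 112000 × cos 58.936° ≈ 2.5e-06 × 57791.5 = 0.144479 m.
That is 0.144479 m = 14.448 cm.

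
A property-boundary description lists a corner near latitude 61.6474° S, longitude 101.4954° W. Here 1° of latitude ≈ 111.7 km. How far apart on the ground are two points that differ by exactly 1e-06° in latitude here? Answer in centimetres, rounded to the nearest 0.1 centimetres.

1e-06° × 111700 m/° = 0.1117 m.
That is 0.1117 m = 11.17 cm.

11.2 centimetres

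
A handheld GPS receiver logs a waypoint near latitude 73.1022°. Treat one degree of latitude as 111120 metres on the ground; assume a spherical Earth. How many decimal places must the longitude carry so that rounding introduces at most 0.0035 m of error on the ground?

At 73.1022° one degree of longitude covers 111120 × cos 73.1022° ≈ 111120 × 0.2907 ≈ 32298.7 m.
Rounding to N decimal places gives at most 0.5 × 10⁻ᴺ degrees of error, i.e. 0.5 × 10⁻ᴺ × 32298.7 m.
Need 0.5 × 32298.7 × 10⁻ᴺ ≤ 0.0035 → 10⁻ᴺ ≤ 2.167e-07, so N ≥ 6.66.
So 7 decimal places suffice (0.00161 m); 6 would allow up to 0.0161 m.

7 decimal places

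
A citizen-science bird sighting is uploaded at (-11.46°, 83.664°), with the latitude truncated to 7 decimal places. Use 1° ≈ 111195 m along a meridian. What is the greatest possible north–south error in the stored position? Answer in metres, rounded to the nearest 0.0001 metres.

0.0111 metres

Truncating at 7 decimal places can drop up to a full unit in the last place, so the latitude may be off by as much as 1e-07°.
So the N–S error is at most 1e-07 × 111195 = 0.0111195 m.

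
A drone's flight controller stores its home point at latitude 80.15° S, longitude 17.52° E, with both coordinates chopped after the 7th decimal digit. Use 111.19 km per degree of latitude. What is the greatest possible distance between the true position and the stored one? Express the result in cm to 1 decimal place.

Truncating at 7 decimal places can drop up to a full unit in the last place, so each coordinate may be off by as much as 1e-07°.
N–S: 1e-07° × 111190 m/° = 0.011119 m.
E–W at 80.15°: 1e-07° × 111190 × cos 80.15° = 1e-07 × 111190 × 0.1711 ≈ 0.00190212 m.
Combining orthogonally: (0.011119² + 0.00190212²)^½ ≈ 0.0112805 m.
That is 0.0112805 m = 1.1281 cm.

1.1 cm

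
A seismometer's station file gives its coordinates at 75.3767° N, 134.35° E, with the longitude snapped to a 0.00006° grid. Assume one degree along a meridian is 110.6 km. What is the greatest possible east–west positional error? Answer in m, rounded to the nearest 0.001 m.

With a 0.00006° grid the true value lies within half a step, ±0.00006°/2 = ±3e-05°, of the stored one.
Parallels shrink by cos φ, so at 75.3767° a degree of longitude is 110600 × 0.2525 ≈ 27922.4 m.
So at most 3e-05° × 27922.4 ≈ 0.837672 m east–west.

0.838 m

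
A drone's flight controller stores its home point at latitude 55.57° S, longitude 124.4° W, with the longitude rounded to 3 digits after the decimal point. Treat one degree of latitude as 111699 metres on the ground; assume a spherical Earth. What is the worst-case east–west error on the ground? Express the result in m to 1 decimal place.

31.6 m

Rounding to 3 decimal places leaves the longitude within ±0.0005° of the true value.
One degree of longitude at 55.57° is 111699 × cos 55.57° ≈ 111699 × 0.5654 = 63154.5 m.
East–west error: 0.0005° × 63154.5 m/° ≈ 31.5772 m.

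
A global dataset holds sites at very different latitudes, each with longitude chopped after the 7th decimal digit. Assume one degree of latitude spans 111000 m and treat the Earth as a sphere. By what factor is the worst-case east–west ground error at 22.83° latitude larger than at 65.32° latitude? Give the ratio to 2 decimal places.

2.21

Truncating at 7 decimal places can drop up to a full unit in the last place, so the longitude may be off by as much as 1e-07°.
Error at 22.83° = 1e-07° × 111000 × cos 22.83° ≈ 0.0111 × 0.9217 = 0.01023 m.
Error at 65.32° = 1e-07° × 111000 × cos 65.32° ≈ 0.0111 × 0.4175 = 0.0046348 m.
Ratio: 0.01023 / 0.0046348 = cos 22.83° / cos 65.32° ≈ 2.2073.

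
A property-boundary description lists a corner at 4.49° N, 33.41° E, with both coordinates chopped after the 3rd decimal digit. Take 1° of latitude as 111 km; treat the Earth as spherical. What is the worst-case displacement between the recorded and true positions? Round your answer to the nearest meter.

157 meters

Truncating at 3 decimal places can drop up to a full unit in the last place, so each coordinate may be off by as much as 0.001°.
N–S: 0.001° × 111000 m/° = 111 m.
East–west component at 4.49°: 0.001° × 111000 × cos 4.49° ≈ 0.001 × 110659 ≈ 110.659 m.
Combining orthogonally: (111² + 110.659²)^½ ≈ 156.737 m.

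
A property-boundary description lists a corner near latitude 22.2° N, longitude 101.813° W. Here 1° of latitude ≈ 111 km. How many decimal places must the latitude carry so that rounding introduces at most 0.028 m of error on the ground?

7

One degree of latitude covers 111000 m.
Rounding to N decimal places gives at most 0.5 × 10⁻ᴺ degrees of error, i.e. 0.5 × 10⁻ᴺ × 111000 m.
Need 0.5 × 111000 × 10⁻ᴺ ≤ 0.028 → 10⁻ᴺ ≤ 5.045e-07, so N ≥ 6.30.
So 7 decimal places suffice (0.00555 m); 6 would allow up to 0.0555 m.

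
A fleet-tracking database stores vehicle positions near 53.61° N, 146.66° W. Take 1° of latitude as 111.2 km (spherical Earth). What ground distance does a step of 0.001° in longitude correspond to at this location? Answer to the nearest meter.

One degree of longitude here spans 111200 × cos 53.61° = 111200 × 0.5933 ≈ 65972.6 m; 0.001° of that is 65.9726 m.

66 meters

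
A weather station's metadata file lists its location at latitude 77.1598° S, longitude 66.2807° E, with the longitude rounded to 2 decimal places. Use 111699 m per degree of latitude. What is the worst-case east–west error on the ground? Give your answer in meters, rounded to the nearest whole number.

Rounding to 2 decimal places leaves the longitude within ±0.005° of the true value.
Parallels shrink by cos φ, so at 77.1598° a degree of longitude is 111699 × 0.2222 ≈ 24823.2 m.
East–west error: 0.005° × 24823.2 m/° ≈ 124.116 m.

124 meters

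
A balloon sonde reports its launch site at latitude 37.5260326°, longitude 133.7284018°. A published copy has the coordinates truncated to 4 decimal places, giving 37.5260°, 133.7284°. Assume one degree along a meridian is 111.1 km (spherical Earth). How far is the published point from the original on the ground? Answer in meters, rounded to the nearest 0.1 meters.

3.6 meters

Δlat = 37.5260326 − 37.5260 = +0.0000326°; Δlon = 133.7284018 − 133.7284 = +0.0000018°.
North–south shift: 0.0000326 × 111100 = 3.62186 m.
E–W at 37.526°: 0.0000018° × 111100 × cos 37.526° = 0.0000018 × 111100 × 0.7931 ≈ 0.1586 m.
Hypotenuse of the two orthogonal shifts: √(3.62186² + 0.1586²) = 3.62533 m.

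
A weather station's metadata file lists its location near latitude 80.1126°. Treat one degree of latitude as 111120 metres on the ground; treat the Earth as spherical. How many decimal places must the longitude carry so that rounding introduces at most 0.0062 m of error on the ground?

7

At 80.1126° one degree of longitude covers 111120 × cos 80.1126° ≈ 111120 × 0.1717 ≈ 19080.7 m.
N decimal places → at most half a unit in the last place, 0.5 × 10⁻ᴺ° = 19080.7/2 × 10⁻ᴺ m.
Setting 9540.34 × 10⁻ᴺ ≤ 0.0062 gives 10ᴺ ≥ 1.539e+06, i.e. N ≥ 6.19.
At 6 places the error can reach 0.00954 m, but 7 places keeps it to 0.000954 m.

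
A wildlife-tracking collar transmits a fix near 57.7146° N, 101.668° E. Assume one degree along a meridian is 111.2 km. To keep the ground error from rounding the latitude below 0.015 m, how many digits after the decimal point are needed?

One degree of latitude covers 111200 m.
Rounding to N decimal places gives at most 0.5 × 10⁻ᴺ degrees of error, i.e. 0.5 × 10⁻ᴺ × 111200 m.
Setting 55600 × 10⁻ᴺ ≤ 0.015 gives 10ᴺ ≥ 3.707e+06, i.e. N ≥ 6.57.
N = 6 would give 0.0556 m (too coarse); N = 7 gives 0.00556 m ≤ 0.015 m.

7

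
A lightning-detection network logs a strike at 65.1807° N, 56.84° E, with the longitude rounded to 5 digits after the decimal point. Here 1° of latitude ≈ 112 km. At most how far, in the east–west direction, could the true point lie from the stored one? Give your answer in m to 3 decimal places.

0.235 m

Rounding to 5 decimal places leaves the longitude within ±5e-06° of the true value.
One degree of longitude at 65.1807° is 112000 × cos 65.1807° ≈ 112000 × 0.4198 = 47012.9 m.
East–west error: 5e-06° × 47012.9 m/° ≈ 0.235064 m.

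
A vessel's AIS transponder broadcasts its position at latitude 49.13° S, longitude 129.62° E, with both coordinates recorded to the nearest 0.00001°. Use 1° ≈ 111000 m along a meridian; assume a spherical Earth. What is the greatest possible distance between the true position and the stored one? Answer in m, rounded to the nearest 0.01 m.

Rounding to 5 decimal places leaves each coordinate within ±5e-06° of the true value.
N–S: 5e-06° × 111000 m/° = 0.555 m.
Longitude error → 5e-06 × 111000 × cos 49.13° = 5e-06 × 111000 × 0.6543 ≈ 0.363161 m.
Combining orthogonally: (0.555² + 0.363161²)^½ ≈ 0.663258 m.

0.66 m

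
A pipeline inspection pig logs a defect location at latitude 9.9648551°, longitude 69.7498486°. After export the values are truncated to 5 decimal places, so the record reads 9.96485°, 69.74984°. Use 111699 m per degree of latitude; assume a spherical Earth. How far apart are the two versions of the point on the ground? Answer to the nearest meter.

1 meters

The latitude changed by +0.0000051° and the longitude by +0.0000086°.
North–south shift: 0.0000051 × 111699 = 0.569665 m.
East–west at this latitude: 0.0000086° × 111699 × cos 9.96485° ≈ 0.0000086 × 110014 = 0.94612 m.
Hypotenuse of the two orthogonal shifts: √(0.569665² + 0.94612²) = 1.10438 m.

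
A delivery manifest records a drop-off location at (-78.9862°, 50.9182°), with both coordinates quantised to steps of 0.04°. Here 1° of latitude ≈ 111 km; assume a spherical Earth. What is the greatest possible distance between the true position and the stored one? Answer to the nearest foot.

7415 feet

With a 0.04° grid the true value lies within half a step, ±0.04°/2 = ±0.02°, of the stored one.
North–south component: 0.02° × 111000 = 2220 m.
East–west component at 78.9862°: 0.02° × 111000 × cos 78.9862° ≈ 0.02 × 21206 ≈ 424.121 m.
Worst case both components are at the extreme and orthogonal: √(2220² + 424.121²) ≈ 2260.15 m.
In feet: 2260.15 m ÷ 0.3048 ≈ 7415.2 ft.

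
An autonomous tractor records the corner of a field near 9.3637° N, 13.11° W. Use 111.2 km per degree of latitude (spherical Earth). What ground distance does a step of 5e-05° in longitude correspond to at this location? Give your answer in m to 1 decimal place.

At 9.3637° a degree of longitude is 111200 × cos 9.3637° ≈ 109718 m, so 5e-05° corresponds to 5.48592 m.

5.5 m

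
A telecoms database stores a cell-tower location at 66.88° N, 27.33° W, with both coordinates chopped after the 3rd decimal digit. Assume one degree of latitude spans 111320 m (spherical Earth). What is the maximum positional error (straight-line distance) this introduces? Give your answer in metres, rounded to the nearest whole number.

120 metres

Truncating at 3 decimal places can drop up to a full unit in the last place, so each coordinate may be off by as much as 0.001°.
North–south component: 0.001° × 111320 = 111.32 m.
Longitude error → 0.001 × 111320 × cos 66.88° = 0.001 × 111320 × 0.3927 ≈ 43.7107 m.
The two errors are perpendicular, so the maximum displacement is √(111.32² + 43.7107²) ≈ 119.594 m.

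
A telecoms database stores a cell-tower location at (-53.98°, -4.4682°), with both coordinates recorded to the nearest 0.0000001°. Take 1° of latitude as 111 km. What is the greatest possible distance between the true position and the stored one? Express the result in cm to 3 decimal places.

0.644 cm

Rounding to 7 decimal places leaves each coordinate within ±5e-08° of the true value.
Latitude error → 5e-08 × 111000 = 0.00555 m along the meridian.
E–W at 53.98°: 5e-08° × 111000 × cos 53.98° = 5e-08 × 111000 × 0.5881 ≈ 0.00326378 m.
Combining orthogonally: (0.00555² + 0.00326378²)^½ ≈ 0.00643853 m.
That is 0.00643853 m = 0.64385 cm.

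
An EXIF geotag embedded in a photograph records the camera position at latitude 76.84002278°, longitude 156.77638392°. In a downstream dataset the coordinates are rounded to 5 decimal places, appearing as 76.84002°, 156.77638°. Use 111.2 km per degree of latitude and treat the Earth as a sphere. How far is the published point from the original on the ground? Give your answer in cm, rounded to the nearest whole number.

Δlat = 76.84002278 − 76.84002 = +0.00000278°; Δlon = 156.77638392 − 156.77638 = +0.00000392°.
North–south shift: 0.00000278 × 111200 = 0.309136 m.
East–west at this latitude: 0.00000392° × 111200 × cos 76.84° ≈ 0.00000392 × 25317 = 0.0992426 m.
Distance: √(0.309136² + 0.0992426²) ≈ 0.324675 m.
That is 0.324675 m = 32.468 cm.

32 cm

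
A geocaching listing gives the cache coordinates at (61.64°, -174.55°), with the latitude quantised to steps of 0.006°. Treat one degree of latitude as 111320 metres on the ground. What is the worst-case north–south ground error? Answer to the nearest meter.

334 meters

With a 0.006° grid the true value lies within half a step, ±0.006°/2 = ±0.003°, of the stored one.
So the N–S error is at most 0.003 × 111320 = 333.96 m.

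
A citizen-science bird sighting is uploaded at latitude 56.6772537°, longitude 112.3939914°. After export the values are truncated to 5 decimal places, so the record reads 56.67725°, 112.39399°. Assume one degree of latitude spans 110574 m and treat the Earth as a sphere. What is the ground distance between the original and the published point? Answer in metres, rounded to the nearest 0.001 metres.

Δlat = 56.6772537 − 56.67725 = +0.0000037°; Δlon = 112.3939914 − 112.39399 = +0.0000014°.
N–S: 0.0000037° × 110574 m/° = 0.409124 m.
East–west at this latitude: 0.0000014° × 110574 × cos 56.6773° ≈ 0.0000014 × 60744.3 = 0.0850421 m.
Combined displacement = (0.409124² + 0.0850421²)^½ ≈ 0.417869 m.

0.418 metres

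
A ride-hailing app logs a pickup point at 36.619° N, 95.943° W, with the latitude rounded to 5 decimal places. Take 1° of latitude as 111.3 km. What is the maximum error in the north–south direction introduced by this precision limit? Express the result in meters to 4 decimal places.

Rounding to 5 decimal places leaves the latitude within ±5e-06° of the true value.
Along the meridian that is 5e-06° × 111300 m/° = 0.5565 m.

0.5565 meters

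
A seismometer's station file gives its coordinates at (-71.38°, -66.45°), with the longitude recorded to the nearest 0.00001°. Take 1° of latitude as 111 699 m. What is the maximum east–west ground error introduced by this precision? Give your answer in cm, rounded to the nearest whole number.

18 cm

Rounding to 5 decimal places leaves the longitude within ±5e-06° of the true value.
At latitude 71.38° a degree of longitude spans 111699 m × cos 71.38° = 111699 × 0.3193 ≈ 35664.4 m.
Maximum E–W displacement: 5e-06 × 35664.4 = 0.178322 m.
That is 0.178322 m = 17.832 cm.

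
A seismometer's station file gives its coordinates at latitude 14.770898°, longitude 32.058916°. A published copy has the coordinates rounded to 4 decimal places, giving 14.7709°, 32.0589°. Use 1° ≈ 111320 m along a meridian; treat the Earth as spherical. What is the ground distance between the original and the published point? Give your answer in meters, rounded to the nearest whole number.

Δlat = 14.770898 − 14.7709 = -0.000002°; Δlon = 32.058916 − 32.0589 = +0.000016°.
North–south shift: -0.000002 × 111320 = -0.22264 m.
E–W at 14.7709°: 0.000016° × 111320 × cos 14.7709° = 0.000016 × 111320 × 0.9670 ≈ 1.72226 m.
Distance: √(0.22264² + 1.72226²) ≈ 1.73659 m.

2 meters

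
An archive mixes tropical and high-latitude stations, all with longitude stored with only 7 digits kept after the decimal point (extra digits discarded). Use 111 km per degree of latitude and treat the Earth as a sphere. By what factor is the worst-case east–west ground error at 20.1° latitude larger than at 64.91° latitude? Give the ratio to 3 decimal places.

2.215

Truncating at 7 decimal places can drop up to a full unit in the last place, so the longitude may be off by as much as 1e-07°.
Error at 20.1° = 1e-07° × 111000 × cos 20.1° ≈ 0.0111 × 0.9391 = 0.010424 m.
Error at 64.91° = 1e-07° × 111000 × cos 64.91° ≈ 0.0111 × 0.4240 = 0.0047069 m.
The ratio reduces to cos 20.1° / cos 64.91° = 0.9391/0.4240 ≈ 2.2146.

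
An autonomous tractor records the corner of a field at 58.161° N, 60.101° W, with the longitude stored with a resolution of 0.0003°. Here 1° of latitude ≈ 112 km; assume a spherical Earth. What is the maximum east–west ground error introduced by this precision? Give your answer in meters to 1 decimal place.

8.9 meters

With a 0.0003° grid the true value lies within half a step, ±0.0003°/2 = ±0.00015°, of the stored one.
One degree of longitude at 58.161° is 112000 × cos 58.161° ≈ 112000 × 0.5275 = 59083.8 m.
Maximum E–W displacement: 0.00015 × 59083.8 = 8.86257 m.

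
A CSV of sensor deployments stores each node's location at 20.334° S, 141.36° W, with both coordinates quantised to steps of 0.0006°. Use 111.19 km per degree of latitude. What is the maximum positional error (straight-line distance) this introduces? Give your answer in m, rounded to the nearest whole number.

With a 0.0006° grid the true value lies within half a step, ±0.0006°/2 = ±0.0003°, of the stored one.
N–S: 0.0003° × 111190 m/° = 33.357 m.
East–west component at 20.334°: 0.0003° × 111190 × cos 20.334° ≈ 0.0003 × 104261 ≈ 31.2783 m.
The two errors are perpendicular, so the maximum displacement is √(33.357² + 31.2783²) ≈ 45.7277 m.

46 m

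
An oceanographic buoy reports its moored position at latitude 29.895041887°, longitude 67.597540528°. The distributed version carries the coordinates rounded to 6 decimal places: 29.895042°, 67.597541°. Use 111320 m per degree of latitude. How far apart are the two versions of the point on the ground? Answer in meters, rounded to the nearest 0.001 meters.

0.047 meters

Δlat = 29.895041887 − 29.895042 = -0.000000113°; Δlon = 67.597540528 − 67.597541 = -0.000000472°.
North–south shift: -0.000000113 × 111320 = -0.0125792 m.
E–W at 29.895°: -0.000000472° × 111320 × cos 29.895° = -0.000000472 × 111320 × 0.8669 ≈ -0.0455517 m.
Distance: √(0.0125792² + 0.0455517²) ≈ 0.0472566 m.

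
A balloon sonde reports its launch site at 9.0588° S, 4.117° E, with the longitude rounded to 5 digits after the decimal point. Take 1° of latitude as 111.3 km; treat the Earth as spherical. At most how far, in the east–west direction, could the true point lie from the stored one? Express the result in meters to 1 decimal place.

0.5 meters

Rounding to 5 decimal places leaves the longitude within ±5e-06° of the true value.
One degree of longitude at 9.0588° is 111300 × cos 9.0588° ≈ 111300 × 0.9875 = 109912 m.
So at most 5e-06° × 109912 ≈ 0.549559 m east–west.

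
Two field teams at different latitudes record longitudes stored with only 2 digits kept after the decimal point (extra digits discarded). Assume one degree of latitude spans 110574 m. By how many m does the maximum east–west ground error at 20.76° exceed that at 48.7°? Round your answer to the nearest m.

304 m

Truncating at 2 decimal places can drop up to a full unit in the last place, so the longitude may be off by as much as 0.01°.
At 20.76°: 0.01° × 110574 × cos 20.76° = 0.01 × 110574 × 0.9351 ≈ 1033.9 m.
At 48.7°: 0.01° × 110574 × cos 48.7° = 0.01 × 110574 × 0.6600 ≈ 729.79 m.
So the lower-latitude error exceeds the higher by 1033.9 − 729.79 = 304.16 m.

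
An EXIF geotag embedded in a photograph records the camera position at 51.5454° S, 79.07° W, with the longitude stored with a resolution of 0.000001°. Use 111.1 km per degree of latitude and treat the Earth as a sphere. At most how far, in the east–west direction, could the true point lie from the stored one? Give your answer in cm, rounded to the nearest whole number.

With a 0.000001° grid the true value lies within half a step, ±0.000001°/2 = ±5e-07°, of the stored one.
One degree of longitude at 51.5454° is 111100 × cos 51.5454° ≈ 111100 × 0.6219 = 69092.5 m.
So at most 5e-07° × 69092.5 ≈ 0.0345462 m east–west.
That is 0.0345462 m = 3.4546 cm.

3 cm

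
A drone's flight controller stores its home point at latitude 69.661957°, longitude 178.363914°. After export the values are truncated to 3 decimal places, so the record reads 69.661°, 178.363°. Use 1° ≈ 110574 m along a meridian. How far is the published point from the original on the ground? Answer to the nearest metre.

Δlat = 69.661957 − 69.661 = +0.000957°; Δlon = 178.363914 − 178.363 = +0.000914°.
N–S: 0.000957° × 110574 m/° = 105.819 m.
East–west at this latitude: 0.000914° × 110574 × cos 69.661° ≈ 0.000914 × 38432.6 = 35.1274 m.
Combined displacement = (105.819² + 35.1274²)^½ ≈ 111.497 m.

111 metres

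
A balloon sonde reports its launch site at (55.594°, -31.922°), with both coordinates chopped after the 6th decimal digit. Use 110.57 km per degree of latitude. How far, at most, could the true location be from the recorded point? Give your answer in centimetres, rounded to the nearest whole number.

13 centimetres

Truncating at 6 decimal places can drop up to a full unit in the last place, so each coordinate may be off by as much as 1e-06°.
N–S: 1e-06° × 110570 m/° = 0.11057 m.
East–west component at 55.594°: 1e-06° × 110570 × cos 55.594° ≈ 1e-06 × 62478 ≈ 0.062478 m.
Worst case both components are at the extreme and orthogonal: √(0.11057² + 0.062478²) ≈ 0.127001 m.
That is 0.127001 m = 12.7 cm.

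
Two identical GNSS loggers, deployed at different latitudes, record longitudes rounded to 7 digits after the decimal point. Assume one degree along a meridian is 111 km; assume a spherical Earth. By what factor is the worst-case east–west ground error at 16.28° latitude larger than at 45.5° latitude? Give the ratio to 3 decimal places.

Rounding to 7 decimal places leaves the longitude within ±5e-08° of the true value.
Error at 16.28° = 5e-08° × 111000 × cos 16.28° ≈ 0.00555 × 0.9599 = 0.0053275 m.
At 45.5°: 5e-08° × 111000 × cos 45.5° = 5e-08 × 111000 × 0.7009 ≈ 0.00389 m.
The ratio reduces to cos 16.28° / cos 45.5° = 0.9599/0.7009 ≈ 1.3695.

1.370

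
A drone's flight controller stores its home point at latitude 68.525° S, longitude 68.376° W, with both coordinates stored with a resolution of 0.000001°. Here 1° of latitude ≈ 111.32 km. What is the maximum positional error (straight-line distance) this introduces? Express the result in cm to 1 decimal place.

With a 0.000001° grid the true value lies within half a step, ±0.000001°/2 = ±5e-07°, of the stored one.
Latitude error → 5e-07 × 111320 = 0.05566 m along the meridian.
East–west component at 68.525°: 5e-07° × 111320 × cos 68.525° ≈ 5e-07 × 40753.7 ≈ 0.0203769 m.
Worst case both components are at the extreme and orthogonal: √(0.05566² + 0.0203769²) ≈ 0.0592727 m.
That is 0.0592727 m = 5.9273 cm.

5.9 cm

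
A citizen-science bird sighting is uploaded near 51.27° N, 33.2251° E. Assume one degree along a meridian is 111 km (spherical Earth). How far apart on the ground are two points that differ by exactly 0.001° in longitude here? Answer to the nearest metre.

0.001° of longitude at 51.27° is 0.001 × 111000 × cos 51.27° ≈ 0.001 × 69447.3 = 69.4473 m.

69 metres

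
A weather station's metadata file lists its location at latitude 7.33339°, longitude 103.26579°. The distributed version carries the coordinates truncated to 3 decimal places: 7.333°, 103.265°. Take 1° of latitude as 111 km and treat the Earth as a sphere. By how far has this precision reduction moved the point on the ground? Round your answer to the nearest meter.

The latitude changed by +0.00039° and the longitude by +0.00079°.
North–south shift: 0.00039 × 111000 = 43.29 m.
East–west at this latitude: 0.00079° × 111000 × cos 7.333° ≈ 0.00079 × 110092 = 86.9728 m.
Hypotenuse of the two orthogonal shifts: √(43.29² + 86.9728²) = 97.1509 m.

97 meters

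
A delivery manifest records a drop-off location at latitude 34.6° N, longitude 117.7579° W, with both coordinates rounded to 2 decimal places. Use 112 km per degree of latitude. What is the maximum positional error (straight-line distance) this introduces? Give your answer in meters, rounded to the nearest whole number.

Rounding to 2 decimal places leaves each coordinate within ±0.005° of the true value.
Latitude error → 0.005 × 112000 = 560 m along the meridian.
E–W at 34.6°: 0.005° × 112000 × cos 34.6° = 0.005 × 112000 × 0.8231 ≈ 460.956 m.
Combining orthogonally: (560² + 460.956²)^½ ≈ 725.314 m.

725 meters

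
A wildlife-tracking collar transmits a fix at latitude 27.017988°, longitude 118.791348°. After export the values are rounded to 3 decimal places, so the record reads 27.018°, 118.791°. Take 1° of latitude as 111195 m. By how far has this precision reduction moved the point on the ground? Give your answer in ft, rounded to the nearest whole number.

113 ft

Δlat = 27.017988 − 27.018 = -0.000012°; Δlon = 118.791348 − 118.791 = +0.000348°.
North–south shift: -0.000012 × 111195 = -1.33434 m.
East–west at this latitude: 0.000348° × 111195 × cos 27.018° ≈ 0.000348 × 99059.6 = 34.4727 m.
Combined displacement = (1.33434² + 34.4727²)^½ ≈ 34.4986 m.
In feet: 34.4986 m ÷ 0.3048 ≈ 113.18 ft.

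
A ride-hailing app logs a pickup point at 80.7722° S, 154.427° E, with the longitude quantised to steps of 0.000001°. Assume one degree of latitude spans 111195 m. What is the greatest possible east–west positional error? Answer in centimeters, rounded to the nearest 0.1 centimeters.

0.9 centimeters

With a 0.000001° grid the true value lies within half a step, ±0.000001°/2 = ±5e-07°, of the stored one.
One degree of longitude at 80.7722° is 111195 × cos 80.7722° ≈ 111195 × 0.1604 = 17831.2 m.
East–west error: 5e-07° × 17831.2 m/° ≈ 0.00891562 m.
That is 0.00891562 m = 0.89156 cm.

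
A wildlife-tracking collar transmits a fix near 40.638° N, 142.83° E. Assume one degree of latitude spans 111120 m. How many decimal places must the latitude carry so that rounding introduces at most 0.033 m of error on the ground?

7

One degree of latitude covers 111120 m.
Rounding to N decimal places gives at most 0.5 × 10⁻ᴺ degrees of error, i.e. 0.5 × 10⁻ᴺ × 111120 m.
Setting 55560 × 10⁻ᴺ ≤ 0.033 gives 10ᴺ ≥ 1.684e+06, i.e. N ≥ 6.23.
So 7 decimal places suffice (0.00556 m); 6 would allow up to 0.0556 m.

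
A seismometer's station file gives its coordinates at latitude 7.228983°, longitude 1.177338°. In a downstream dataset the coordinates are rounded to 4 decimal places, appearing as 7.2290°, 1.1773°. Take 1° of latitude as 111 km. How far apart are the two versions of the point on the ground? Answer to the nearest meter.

5 meters

Δlat = 7.228983 − 7.2290 = -0.000017°; Δlon = 1.177338 − 1.1773 = +0.000038°.
N–S: -0.000017° × 111000 m/° = -1.887 m.
East–west at this latitude: 0.000038° × 111000 × cos 7.229° ≈ 0.000038 × 110118 = 4.18447 m.
Distance: √(1.887² + 4.18447²) ≈ 4.59027 m.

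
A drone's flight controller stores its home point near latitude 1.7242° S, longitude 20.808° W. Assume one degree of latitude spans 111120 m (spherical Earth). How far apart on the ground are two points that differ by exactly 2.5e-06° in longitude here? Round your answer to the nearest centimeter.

2.5e-06° of longitude at 1.7242° is 2.5e-06 × 111120 × cos 1.7242° ≈ 2.5e-06 × 111070 = 0.277674 m.
That is 0.277674 m = 27.767 cm.

28 centimeters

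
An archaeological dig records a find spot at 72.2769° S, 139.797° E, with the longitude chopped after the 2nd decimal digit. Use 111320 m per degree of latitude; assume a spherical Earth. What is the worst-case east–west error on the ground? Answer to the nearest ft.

1112 ft

Truncating at 2 decimal places can drop up to a full unit in the last place, so the longitude may be off by as much as 0.01°.
At latitude 72.2769° a degree of longitude spans 111320 m × cos 72.2769° = 111320 × 0.3044 ≈ 33887.7 m.
East–west error: 0.01° × 33887.7 m/° ≈ 338.877 m.
Converting: 338.877 m × 3.2808 ft/m ≈ 1111.8 ft.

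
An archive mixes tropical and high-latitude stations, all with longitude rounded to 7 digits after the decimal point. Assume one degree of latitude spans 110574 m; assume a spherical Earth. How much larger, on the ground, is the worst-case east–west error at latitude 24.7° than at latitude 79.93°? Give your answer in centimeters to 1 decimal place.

0.4 centimeters

Rounding to 7 decimal places leaves the longitude within ±5e-08° of the true value.
At 24.7°: 5e-08° × 110574 × cos 24.7° = 5e-08 × 110574 × 0.9085 ≈ 0.0050229 m.
Error at 79.93° = 5e-08° × 110574 × cos 79.93° ≈ 0.0055287 × 0.1749 = 0.0009667 m.
Difference: 0.0050229 − 0.0009667 = 0.0040562 m.
That is 0.00405617 m = 0.40562 cm.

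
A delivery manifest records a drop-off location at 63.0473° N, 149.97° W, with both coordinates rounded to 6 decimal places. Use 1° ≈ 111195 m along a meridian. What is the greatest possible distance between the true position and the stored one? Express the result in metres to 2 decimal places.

Rounding to 6 decimal places leaves each coordinate within ±5e-07° of the true value.
N–S: 5e-07° × 111195 m/° = 0.0555975 m.
Longitude error → 5e-07 × 111195 × cos 63.0473° = 5e-07 × 111195 × 0.4533 ≈ 0.0251998 m.
Combining orthogonally: (0.0555975² + 0.0251998²)^½ ≈ 0.0610419 m.

0.06 metres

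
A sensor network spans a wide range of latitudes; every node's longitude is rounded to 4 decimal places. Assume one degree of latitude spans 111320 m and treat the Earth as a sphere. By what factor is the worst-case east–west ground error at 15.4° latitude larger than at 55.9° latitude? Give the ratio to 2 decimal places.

1.72

Rounding to 4 decimal places leaves the longitude within ±5e-05° of the true value.
At 15.4°: 5e-05° × 111320 × cos 15.4° = 5e-05 × 111320 × 0.9641 ≈ 5.3662 m.
Error at 55.9° = 5e-05° × 111320 × cos 55.9° ≈ 5.566 × 0.5606 = 3.1205 m.
Ratio: 5.3662 / 3.1205 = cos 15.4° / cos 55.9° ≈ 1.7196.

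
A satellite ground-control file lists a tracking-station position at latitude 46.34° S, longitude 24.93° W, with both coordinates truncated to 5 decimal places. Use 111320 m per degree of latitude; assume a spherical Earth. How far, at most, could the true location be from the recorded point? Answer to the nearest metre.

1 metres

Truncating at 5 decimal places can drop up to a full unit in the last place, so each coordinate may be off by as much as 1e-05°.
North–south component: 1e-05° × 111320 = 1.1132 m.
East–west component at 46.34°: 1e-05° × 111320 × cos 46.34° ≈ 1e-05 × 76852.8 ≈ 0.768528 m.
Combining orthogonally: (1.1132² + 0.768528²)^½ ≈ 1.35272 m.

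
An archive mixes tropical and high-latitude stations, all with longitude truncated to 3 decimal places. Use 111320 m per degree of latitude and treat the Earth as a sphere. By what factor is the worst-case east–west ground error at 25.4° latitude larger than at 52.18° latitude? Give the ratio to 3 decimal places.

1.473

Truncating at 3 decimal places can drop up to a full unit in the last place, so the longitude may be off by as much as 0.001°.
Error at 25.4° = 0.001° × 111320 × cos 25.4° ≈ 111.32 × 0.9033 = 100.56 m.
Error at 52.18° = 0.001° × 111320 × cos 52.18° ≈ 111.32 × 0.6132 = 68.26 m.
The ratio reduces to cos 25.4° / cos 52.18° = 0.9033/0.6132 ≈ 1.4732.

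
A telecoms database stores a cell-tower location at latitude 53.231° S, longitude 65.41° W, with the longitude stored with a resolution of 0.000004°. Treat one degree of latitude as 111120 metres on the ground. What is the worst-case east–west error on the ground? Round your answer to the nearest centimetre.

With a 0.000004° grid the true value lies within half a step, ±0.000004°/2 = ±2e-06°, of the stored one.
One degree of longitude at 53.231° is 111120 × cos 53.231° ≈ 111120 × 0.5986 = 66515.4 m.
East–west error: 2e-06° × 66515.4 m/° ≈ 0.133031 m.
That is 0.133031 m = 13.303 cm.

13 centimetres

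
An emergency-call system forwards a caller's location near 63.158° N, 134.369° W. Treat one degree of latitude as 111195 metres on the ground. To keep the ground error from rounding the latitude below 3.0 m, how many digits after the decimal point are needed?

5 decimal places

One degree of latitude covers 111195 m.
Rounding to N decimal places gives at most 0.5 × 10⁻ᴺ degrees of error, i.e. 0.5 × 10⁻ᴺ × 111195 m.
Setting 55597.5 × 10⁻ᴺ ≤ 3.0 gives 10ᴺ ≥ 1.853e+04, i.e. N ≥ 4.27.
So 5 decimal places suffice (0.556 m); 4 would allow up to 5.56 m.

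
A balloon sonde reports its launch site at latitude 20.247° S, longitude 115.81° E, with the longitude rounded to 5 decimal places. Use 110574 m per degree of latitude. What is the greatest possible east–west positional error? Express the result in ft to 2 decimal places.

1.70 ft

Rounding to 5 decimal places leaves the longitude within ±5e-06° of the true value.
Parallels shrink by cos φ, so at 20.247° a degree of longitude is 110574 × 0.9382 ≈ 103742 m.
East–west error: 5e-06° × 103742 m/° ≈ 0.518708 m.
In feet: 0.518708 m ÷ 0.3048 ≈ 1.7018 ft.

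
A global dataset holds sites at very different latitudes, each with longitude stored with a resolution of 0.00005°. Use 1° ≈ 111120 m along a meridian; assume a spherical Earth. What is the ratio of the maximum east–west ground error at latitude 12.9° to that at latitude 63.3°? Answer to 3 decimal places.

With a 0.00005° grid the true value lies within half a step, ±0.00005°/2 = ±2.5e-05°, of the stored one.
Error at 12.9° = 2.5e-05° × 111120 × cos 12.9° ≈ 2.778 × 0.9748 = 2.7079 m.
At 63.3°: 2.5e-05° × 111120 × cos 63.3° = 2.5e-05 × 111120 × 0.4493 ≈ 1.2482 m.
Ratio: 2.7079 / 1.2482 = cos 12.9° / cos 63.3° ≈ 2.1694.

2.169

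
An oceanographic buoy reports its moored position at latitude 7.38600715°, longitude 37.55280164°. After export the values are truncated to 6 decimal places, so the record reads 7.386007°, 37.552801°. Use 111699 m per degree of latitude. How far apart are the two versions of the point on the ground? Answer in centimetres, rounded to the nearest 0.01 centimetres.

The latitude changed by +0.00000015° and the longitude by +0.00000064°.
N–S: 0.00000015° × 111699 m/° = 0.0167548 m.
E–W at 7.38601°: 0.00000064° × 111699 × cos 7.38601° = 0.00000064 × 111699 × 0.9917 ≈ 0.0708942 m.
Distance: √(0.0167548² + 0.0708942²) ≈ 0.0728472 m.
That is 0.0728472 m = 7.2847 cm.

7.28 centimetres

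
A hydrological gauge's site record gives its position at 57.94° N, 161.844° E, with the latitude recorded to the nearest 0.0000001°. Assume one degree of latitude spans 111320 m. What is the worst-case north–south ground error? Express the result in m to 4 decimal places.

Rounding to 7 decimal places leaves the latitude within ±5e-08° of the true value.
Along the meridian that is 5e-08° × 111320 m/° = 0.005566 m.

0.0056 m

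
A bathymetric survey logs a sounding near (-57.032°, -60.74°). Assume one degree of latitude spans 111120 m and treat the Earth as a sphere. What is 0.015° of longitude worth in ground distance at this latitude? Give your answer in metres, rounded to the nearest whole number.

One degree of longitude here spans 111120 × cos 57.032° = 111120 × 0.5442 ≈ 60468.2 m; 0.015° of that is 907.023 m.

907 metres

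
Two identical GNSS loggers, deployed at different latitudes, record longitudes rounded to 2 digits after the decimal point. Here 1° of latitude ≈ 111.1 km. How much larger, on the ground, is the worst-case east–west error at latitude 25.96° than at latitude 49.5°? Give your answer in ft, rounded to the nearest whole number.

455 ft

Rounding to 2 decimal places leaves the longitude within ±0.005° of the true value.
Error at 25.96° = 0.005° × 111100 × cos 25.96° ≈ 555.5 × 0.8991 = 499.45 m.
At 49.5°: 0.005° × 111100 × cos 49.5° = 0.005 × 111100 × 0.6494 ≈ 360.77 m.
Difference: 499.45 − 360.77 = 138.68 m.
In feet: 138.682 m ÷ 0.3048 ≈ 454.99 ft.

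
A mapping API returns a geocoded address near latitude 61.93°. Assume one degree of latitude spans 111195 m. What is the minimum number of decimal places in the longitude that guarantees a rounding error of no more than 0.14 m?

At 61.93° one degree of longitude covers 111195 × cos 61.93° ≈ 111195 × 0.4705 ≈ 52322.8 m.
With N decimal places the half-ulp bound is 0.5·10⁻ᴺ°, or 0.5·10⁻ᴺ × 52322.8 m on the ground.
Need 0.5 × 52322.8 × 10⁻ᴺ ≤ 0.14 → 10⁻ᴺ ≤ 5.351e-06, so N ≥ 5.27.
At 5 places the error can reach 0.262 m, but 6 places keeps it to 0.0262 m.

6 decimal places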